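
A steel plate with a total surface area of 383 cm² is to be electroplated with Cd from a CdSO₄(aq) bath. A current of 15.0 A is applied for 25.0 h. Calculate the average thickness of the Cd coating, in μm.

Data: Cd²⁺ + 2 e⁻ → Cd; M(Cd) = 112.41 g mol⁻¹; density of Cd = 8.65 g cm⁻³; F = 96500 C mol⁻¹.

2370 μm

Q = I·t = 15.00 × 90000 = 1350000 C; n(e⁻) = 13.99 mol.
n(Cd) = n(e⁻)/2 = 6.995 mol, so m = 6.995 × 112.41 = 786.3 g.
Volume = m/ρ = 786.3 / 8.65 = 90.90 cm³.
Thickness = V/A = 90.90 / 383 = 0.237 cm = 2370 μm.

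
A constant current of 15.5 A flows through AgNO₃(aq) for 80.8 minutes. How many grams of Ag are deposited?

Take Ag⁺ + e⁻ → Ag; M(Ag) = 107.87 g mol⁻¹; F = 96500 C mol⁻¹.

84.0 g

Q = I·t = 15.50 A × 4848.0 s = 75140 C.
n(e⁻) = Q/F = 75140 / 96500 = 0.7787 mol.
Ag⁺ + e⁻ → Ag, so n(Ag) = n(e⁻)/1 = 0.7787 mol.
m = n·M = 0.7787 × 107.87 = 84.0 g.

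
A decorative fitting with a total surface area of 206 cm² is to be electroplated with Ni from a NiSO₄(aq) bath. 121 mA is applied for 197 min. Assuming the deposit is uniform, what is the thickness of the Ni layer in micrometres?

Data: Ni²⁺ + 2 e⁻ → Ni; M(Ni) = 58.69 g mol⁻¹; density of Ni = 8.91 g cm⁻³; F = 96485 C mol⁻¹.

Q = I·t = 0.1210 × 11820 = 1430 C; n(e⁻) = 0.01482 mol.
n(Ni) = n(e⁻)/2 = 0.007412 mol, so m = 0.007412 × 58.69 = 0.4350 g.
Volume = m/ρ = 0.4350 / 8.91 = 0.04882 cm³.
Thickness = V/A = 0.04882 / 206 = 2.37 × 10⁻⁴ cm = 2.37 μm.

2.37 μm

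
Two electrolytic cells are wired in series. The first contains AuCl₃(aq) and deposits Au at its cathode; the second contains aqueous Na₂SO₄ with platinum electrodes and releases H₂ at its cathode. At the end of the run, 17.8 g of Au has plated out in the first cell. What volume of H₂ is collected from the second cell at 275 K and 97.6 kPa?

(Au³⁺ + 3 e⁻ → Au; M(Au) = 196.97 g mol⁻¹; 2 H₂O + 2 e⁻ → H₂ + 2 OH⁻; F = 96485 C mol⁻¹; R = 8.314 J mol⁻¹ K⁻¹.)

3.18 L

n(Au) = 17.8 / 196.97 = 0.09037 mol, so n(e⁻) = 3 × 0.09037 = 0.2711 mol.
The cells are in series, so the same 0.2711 mol of electrons passes through the second cell.
2 H₂O + 2 e⁻ → H₂ + 2 OH⁻ — 2 mol e⁻ per mol H₂, so n(H₂) = 0.2711/2 = 0.1356 mol.
V = nRT/P = (0.1356 × 8.314 × 275) / (97.6 × 10³) = 0.00318 m³ = 3.18 L.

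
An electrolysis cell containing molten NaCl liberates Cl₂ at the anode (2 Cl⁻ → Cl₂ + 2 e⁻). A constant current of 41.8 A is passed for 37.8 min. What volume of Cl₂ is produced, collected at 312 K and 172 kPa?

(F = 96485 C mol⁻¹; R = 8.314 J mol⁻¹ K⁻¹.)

Q = I·t = 41.80 A × 2268.0 s = 94800 C.
n(e⁻) = Q/F = 94800 / 96485 = 0.9826 mol.
2 electrons are transferred per Cl₂ molecule, so n(Cl₂) = 0.9826 / 2 = 0.4913 mol.
V = nRT/P = (0.4913 × 8.314 × 312) / (172 × 10³ Pa) = 0.00741 m³ = 7.41 L.

7.41 L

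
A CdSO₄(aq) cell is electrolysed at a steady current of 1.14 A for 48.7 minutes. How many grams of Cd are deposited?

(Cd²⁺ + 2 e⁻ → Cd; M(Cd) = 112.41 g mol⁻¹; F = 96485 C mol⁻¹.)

1.94 g

Q = I·t = 1.140 A × 2922.0 s = 3331 C.
n(e⁻) = Q/F = 3331 / 96485 = 0.03452 mol.
Cd²⁺ + 2 e⁻ → Cd, so n(Cd) = n(e⁻)/2 = 0.01726 mol.
m = n·M = 0.01726 × 112.41 = 1.94 g.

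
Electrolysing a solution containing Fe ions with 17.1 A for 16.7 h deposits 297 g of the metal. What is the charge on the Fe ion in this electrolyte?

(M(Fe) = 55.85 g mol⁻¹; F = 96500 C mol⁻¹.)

+2

Q = I·t = 17.10 A × 60120 s = 1028000 C, so n(e⁻) = 1028000/96500 = 10.65 mol.
n(Fe) deposited = 297 / 55.85 = 5.318 mol.
Electrons per atom = n(e⁻)/n(Fe) = 10.65 / 5.318 = 2.00 ≈ 2, so the ion is Fe²⁺.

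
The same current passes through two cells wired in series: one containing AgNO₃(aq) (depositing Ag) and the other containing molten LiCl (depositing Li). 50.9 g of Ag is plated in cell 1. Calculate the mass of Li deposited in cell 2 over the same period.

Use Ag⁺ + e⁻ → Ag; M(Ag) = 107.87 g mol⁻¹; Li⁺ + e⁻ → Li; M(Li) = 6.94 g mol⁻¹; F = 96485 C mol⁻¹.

n(Ag) = 50.9 / 107.87 = 0.4719 mol.
Since Ag⁺ + e⁻ → Ag, n(e⁻) passed = 1 × 0.4719 = 0.4719 mol.
Cells in series carry the same charge, so the same 0.4719 mol of electrons passes through cell 2.
Li⁺ + e⁻ → Li, so n(Li) = 0.4719 / 1 = 0.4719 mol.
m(Li) = 0.4719 × 6.94 = 3.27 g.

3.27 g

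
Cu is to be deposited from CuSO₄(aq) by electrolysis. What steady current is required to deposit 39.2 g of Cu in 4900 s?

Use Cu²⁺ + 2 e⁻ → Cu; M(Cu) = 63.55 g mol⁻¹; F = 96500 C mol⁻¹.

n(Cu) = 39.2 / 63.55 = 0.6168 mol.
n(e⁻) = 2 × 0.6168 = 1.234 mol.
Q = n(e⁻)·F = 1.234 × 96500 = 119000 C.
I = Q/t = 119000 / 4900.0 s = 24.3 A.

24.3 A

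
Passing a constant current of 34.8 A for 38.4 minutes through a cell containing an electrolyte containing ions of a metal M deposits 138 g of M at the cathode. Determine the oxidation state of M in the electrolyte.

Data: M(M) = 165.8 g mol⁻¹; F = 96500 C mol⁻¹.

+1

Q = I·t = 34.80 A × 2304.0 s = 80180 C, so n(e⁻) = 80180/96500 = 0.8309 mol.
n(M) deposited = 138 / 165.8 = 0.8323 mol.
Electrons per atom = n(e⁻)/n(M) = 0.8309 / 0.8323 = 0.998 ≈ 1, so the ion is M⁺.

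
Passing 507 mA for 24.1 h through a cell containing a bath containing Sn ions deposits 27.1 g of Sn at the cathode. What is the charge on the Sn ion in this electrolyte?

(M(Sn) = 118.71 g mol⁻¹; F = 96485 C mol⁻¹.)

+2

Q = I·t = 0.5070 A × 86760 s = 43990 C, so n(e⁻) = 43990/96485 = 0.4559 mol.
n(Sn) deposited = 27.1 / 118.71 = 0.2283 mol.
Electrons per atom = n(e⁻)/n(Sn) = 0.4559 / 0.2283 = 2.00 ≈ 2, so the ion is Sn²⁺.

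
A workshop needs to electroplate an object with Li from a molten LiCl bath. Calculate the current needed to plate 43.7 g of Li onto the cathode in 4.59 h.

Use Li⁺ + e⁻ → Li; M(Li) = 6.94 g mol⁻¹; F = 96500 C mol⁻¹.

36.8 A

n(Li) = 43.7 / 6.94 = 6.297 mol.
n(e⁻) = 1 × 6.297 = 6.297 mol.
Q = n(e⁻)·F = 6.297 × 96500 = 607600 C.
I = Q/t = 607600 / 16524 s = 36.8 A.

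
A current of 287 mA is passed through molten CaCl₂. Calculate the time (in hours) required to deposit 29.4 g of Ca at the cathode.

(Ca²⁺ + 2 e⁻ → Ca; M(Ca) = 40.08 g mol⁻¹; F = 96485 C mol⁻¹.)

n(Ca) = m/M = 29.4 / 40.08 = 0.7335 mol.
Each Ca atom requires 2 electrons, so n(e⁻) = 2 × 0.7335 = 1.467 mol.
Q = n(e⁻)·F = 1.467 × 96485 = 141500 C.
t = Q/I = 141500 / 0.2870 A = 493200 s = 137 h.

137 h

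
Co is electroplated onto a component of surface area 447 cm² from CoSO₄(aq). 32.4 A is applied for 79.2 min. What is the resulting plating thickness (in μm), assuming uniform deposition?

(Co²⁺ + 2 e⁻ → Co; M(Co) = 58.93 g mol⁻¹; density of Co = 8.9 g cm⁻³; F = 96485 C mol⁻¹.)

Q = I·t = 32.40 × 4752.0 = 154000 C; n(e⁻) = 1.596 mol.
n(Co) = n(e⁻)/2 = 0.7979 mol, so m = 0.7979 × 58.93 = 47.02 g.
Volume = m/ρ = 47.02 / 8.9 = 5.283 cm³.
Thickness = V/A = 5.283 / 447 = 0.0118 cm = 118 μm.

118 μm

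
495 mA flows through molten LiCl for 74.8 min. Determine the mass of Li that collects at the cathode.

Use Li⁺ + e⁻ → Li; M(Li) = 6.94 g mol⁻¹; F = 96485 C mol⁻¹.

0.160 g

Q = I·t = 0.4950 A × 4488.0 s = 2222 C.
n(e⁻) = Q/F = 2222 / 96485 = 0.02302 mol.
Li⁺ + e⁻ → Li, so n(Li) = n(e⁻)/1 = 0.02302 mol.
m = n·M = 0.02302 × 6.94 = 0.160 g.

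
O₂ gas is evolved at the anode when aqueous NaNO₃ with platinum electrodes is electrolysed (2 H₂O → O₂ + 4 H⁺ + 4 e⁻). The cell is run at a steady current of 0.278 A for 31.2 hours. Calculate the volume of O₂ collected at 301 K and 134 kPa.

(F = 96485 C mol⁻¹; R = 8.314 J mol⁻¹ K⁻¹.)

Q = I·t = 0.2780 A × 112320 s = 31220 C.
n(e⁻) = Q/F = 31220 / 96485 = 0.3236 mol.
4 electrons are transferred per O₂ molecule, so n(O₂) = 0.3236 / 4 = 0.08091 mol.
V = nRT/P = (0.08091 × 8.314 × 301) / (134 × 10³ Pa) = 0.00151 m³ = 1.51 L.

1.51 L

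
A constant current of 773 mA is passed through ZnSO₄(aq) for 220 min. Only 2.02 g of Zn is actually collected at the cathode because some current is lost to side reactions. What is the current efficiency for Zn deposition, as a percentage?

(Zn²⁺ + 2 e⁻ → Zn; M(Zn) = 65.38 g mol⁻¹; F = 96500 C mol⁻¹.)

Q = I·t = 0.7730 × 13200 = 10200 C; n(e⁻) = 10200/96500 = 0.1057 mol.
Theoretical n(Zn) = n(e⁻)/2 = 0.05287 mol, i.e. m_theo = 0.05287 × 65.38 = 3.457 g.
Efficiency = m_actual / m_theo = 2.02 / 3.457 = 58.4 %.

58.4 %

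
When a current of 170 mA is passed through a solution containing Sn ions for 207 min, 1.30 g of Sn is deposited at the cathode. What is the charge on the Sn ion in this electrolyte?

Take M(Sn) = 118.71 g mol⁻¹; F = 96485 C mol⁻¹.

Q = I·t = 0.1700 A × 12420 s = 2111 C, so n(e⁻) = 2111/96485 = 0.02188 mol.
n(Sn) deposited = 1.30 / 118.71 = 0.01095 mol.
Electrons per atom = n(e⁻)/n(Sn) = 0.02188 / 0.01095 = 2.00 ≈ 2, so the ion is Sn²⁺.

+2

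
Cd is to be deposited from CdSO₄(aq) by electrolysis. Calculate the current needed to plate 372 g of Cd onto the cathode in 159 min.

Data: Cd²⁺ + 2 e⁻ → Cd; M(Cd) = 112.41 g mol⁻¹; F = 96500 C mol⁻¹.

n(Cd) = 372 / 112.41 = 3.309 mol.
n(e⁻) = 2 × 3.309 = 6.619 mol.
Q = n(e⁻)·F = 6.619 × 96500 = 638700 C.
I = Q/t = 638700 / 9540.0 s = 66.9 A.

66.9 A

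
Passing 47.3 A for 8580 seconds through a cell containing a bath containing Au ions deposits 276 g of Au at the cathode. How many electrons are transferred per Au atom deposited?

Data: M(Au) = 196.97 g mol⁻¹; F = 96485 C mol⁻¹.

Q = I·t = 47.30 A × 8580.0 s = 405800 C, so n(e⁻) = 405800/96485 = 4.206 mol.
n(Au) deposited = 276 / 196.97 = 1.401 mol.
Electrons per atom = n(e⁻)/n(Au) = 4.206 / 1.401 = 3.00 ≈ 3, so the ion is Au³⁺.

3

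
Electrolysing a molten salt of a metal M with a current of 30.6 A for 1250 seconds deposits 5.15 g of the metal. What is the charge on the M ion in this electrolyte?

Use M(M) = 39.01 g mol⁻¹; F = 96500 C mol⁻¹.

Q = I·t = 30.60 A × 1250.0 s = 38250 C, so n(e⁻) = 38250/96500 = 0.3964 mol.
n(M) deposited = 5.15 / 39.01 = 0.1320 mol.
Electrons per atom = n(e⁻)/n(M) = 0.3964 / 0.1320 = 3.00 ≈ 3, so the ion is M³⁺.

+3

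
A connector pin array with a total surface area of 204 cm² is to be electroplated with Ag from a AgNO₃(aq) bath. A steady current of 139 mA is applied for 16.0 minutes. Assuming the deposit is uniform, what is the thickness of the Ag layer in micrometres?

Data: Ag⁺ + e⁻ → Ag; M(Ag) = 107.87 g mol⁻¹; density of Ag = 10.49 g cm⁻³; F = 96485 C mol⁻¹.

0.697 μm

Q = I·t = 0.1390 × 960.00 = 133.4 C; n(e⁻) = 0.001383 mol.
n(Ag) = n(e⁻)/1 = 0.001383 mol, so m = 0.001383 × 107.87 = 0.1492 g.
Volume = m/ρ = 0.1492 / 10.49 = 0.01422 cm³.
Thickness = V/A = 0.01422 / 204 = 6.97 × 10⁻⁵ cm = 0.697 μm.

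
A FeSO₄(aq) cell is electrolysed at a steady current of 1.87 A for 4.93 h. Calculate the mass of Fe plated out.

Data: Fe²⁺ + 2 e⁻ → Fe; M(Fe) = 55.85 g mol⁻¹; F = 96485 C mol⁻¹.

Q = I·t = 1.870 A × 17748 s = 33190 C.
n(e⁻) = Q/F = 33190 / 96485 = 0.3440 mol.
Fe²⁺ + 2 e⁻ → Fe, so n(Fe) = n(e⁻)/2 = 0.1720 mol.
m = n·M = 0.1720 × 55.85 = 9.61 g.

9.61 g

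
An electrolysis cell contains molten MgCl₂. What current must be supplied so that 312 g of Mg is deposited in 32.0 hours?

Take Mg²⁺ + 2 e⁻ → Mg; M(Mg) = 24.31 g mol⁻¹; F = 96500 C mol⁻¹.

n(Mg) = 312 / 24.31 = 12.83 mol.
n(e⁻) = 2 × 12.83 = 25.67 mol.
Q = n(e⁻)·F = 25.67 × 96500 = 2477000 C.
I = Q/t = 2477000 / 115200 s = 21.5 A.

21.5 A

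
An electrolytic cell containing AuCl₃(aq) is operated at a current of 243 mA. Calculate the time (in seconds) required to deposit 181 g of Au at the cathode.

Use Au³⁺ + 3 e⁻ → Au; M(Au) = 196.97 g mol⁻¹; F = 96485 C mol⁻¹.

1.09 × 10⁶ s

n(Au) = m/M = 181 / 196.97 = 0.9189 mol.
Each Au atom requires 3 electrons, so n(e⁻) = 3 × 0.9189 = 2.757 mol.
Q = n(e⁻)·F = 2.757 × 96485 = 266000 C.
t = Q/I = 266000 / 0.2430 A = 1095000 s.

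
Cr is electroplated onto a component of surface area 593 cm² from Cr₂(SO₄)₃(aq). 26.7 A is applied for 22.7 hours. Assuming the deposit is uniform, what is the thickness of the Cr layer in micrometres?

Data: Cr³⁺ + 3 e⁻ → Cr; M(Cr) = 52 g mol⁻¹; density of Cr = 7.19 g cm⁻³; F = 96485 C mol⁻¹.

Q = I·t = 26.70 × 81720 = 2182000 C; n(e⁻) = 22.61 mol.
n(Cr) = n(e⁻)/3 = 7.538 mol, so m = 7.538 × 52 = 392.0 g.
Volume = m/ρ = 392.0 / 7.19 = 54.52 cm³.
Thickness = V/A = 54.52 / 593 = 0.0919 cm = 919 μm.

919 μm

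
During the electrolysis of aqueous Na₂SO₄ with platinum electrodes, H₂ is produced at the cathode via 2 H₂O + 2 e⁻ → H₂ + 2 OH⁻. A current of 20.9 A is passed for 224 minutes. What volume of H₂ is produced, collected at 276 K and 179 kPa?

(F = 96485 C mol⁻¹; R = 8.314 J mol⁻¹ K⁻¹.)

Q = I·t = 20.90 A × 13440 s = 280900 C.
n(e⁻) = Q/F = 280900 / 96485 = 2.911 mol.
2 electrons are transferred per H₂ molecule, so n(H₂) = 2.911 / 2 = 1.456 mol.
V = nRT/P = (1.456 × 8.314 × 276) / (179 × 10³ Pa) = 0.0187 m³ = 18.7 L.

18.7 L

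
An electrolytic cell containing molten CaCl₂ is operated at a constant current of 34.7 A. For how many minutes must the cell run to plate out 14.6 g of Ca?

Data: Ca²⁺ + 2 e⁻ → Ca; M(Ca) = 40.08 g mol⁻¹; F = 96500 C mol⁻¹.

n(Ca) = m/M = 14.6 / 40.08 = 0.3643 mol.
Each Ca atom requires 2 electrons, so n(e⁻) = 2 × 0.3643 = 0.7285 mol.
Q = n(e⁻)·F = 0.7285 × 96500 = 70300 C.
t = Q/I = 70300 / 34.70 A = 2026 s = 33.8 min.

33.8 min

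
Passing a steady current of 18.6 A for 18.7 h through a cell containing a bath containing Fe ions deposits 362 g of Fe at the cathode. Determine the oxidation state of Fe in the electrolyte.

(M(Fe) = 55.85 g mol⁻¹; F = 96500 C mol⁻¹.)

Q = I·t = 18.60 A × 67320 s = 1252000 C, so n(e⁻) = 1252000/96500 = 12.98 mol.
n(Fe) deposited = 362 / 55.85 = 6.482 mol.
Electrons per atom = n(e⁻)/n(Fe) = 12.98 / 6.482 = 2.00 ≈ 2, so the ion is Fe²⁺.

+2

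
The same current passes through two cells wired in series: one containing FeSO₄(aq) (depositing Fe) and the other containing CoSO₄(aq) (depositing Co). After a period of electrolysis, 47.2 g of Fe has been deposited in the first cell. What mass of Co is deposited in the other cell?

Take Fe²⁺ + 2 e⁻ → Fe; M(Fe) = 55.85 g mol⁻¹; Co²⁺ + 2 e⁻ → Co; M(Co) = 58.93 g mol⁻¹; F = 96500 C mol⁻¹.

n(Fe) = 47.2 / 55.85 = 0.8451 mol.
Since Fe²⁺ + 2 e⁻ → Fe, n(e⁻) passed = 2 × 0.8451 = 1.690 mol.
Cells in series carry the same charge, so the same 1.690 mol of electrons passes through cell 2.
Co²⁺ + 2 e⁻ → Co, so n(Co) = 1.690 / 2 = 0.8451 mol.
m(Co) = 0.8451 × 58.93 = 49.8 g.

49.8 g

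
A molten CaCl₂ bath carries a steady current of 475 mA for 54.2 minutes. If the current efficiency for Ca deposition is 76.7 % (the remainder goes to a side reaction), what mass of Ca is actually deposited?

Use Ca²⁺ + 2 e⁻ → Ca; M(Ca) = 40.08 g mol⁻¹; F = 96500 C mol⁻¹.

Q = I·t = 0.4750 × 3252.0 = 1545 C.
n(e⁻) = 1545/96500 = 0.01601 mol; theoretically n(Ca) = 0.01601/2 = 0.008004 mol, m_theo = 0.3208 g.
At 76.7 % efficiency, m_actual = 0.767 × 0.3208 = 0.246 g.

0.246 g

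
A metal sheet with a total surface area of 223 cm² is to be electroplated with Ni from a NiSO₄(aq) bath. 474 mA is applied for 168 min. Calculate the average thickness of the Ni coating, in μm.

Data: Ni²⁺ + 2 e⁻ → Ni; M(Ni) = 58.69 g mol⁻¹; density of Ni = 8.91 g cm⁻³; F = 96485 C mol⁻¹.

7.31 μm

Q = I·t = 0.4740 × 10080 = 4778 C; n(e⁻) = 0.04952 mol.
n(Ni) = n(e⁻)/2 = 0.02476 mol, so m = 0.02476 × 58.69 = 1.453 g.
Volume = m/ρ = 1.453 / 8.91 = 0.1631 cm³.
Thickness = V/A = 0.1631 / 223 = 7.31 × 10⁻⁴ cm = 7.31 μm.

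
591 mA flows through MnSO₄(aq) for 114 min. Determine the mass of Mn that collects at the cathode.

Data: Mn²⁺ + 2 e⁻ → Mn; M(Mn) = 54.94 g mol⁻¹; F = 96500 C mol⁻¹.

1.15 g

Q = I·t = 0.5910 A × 6840.0 s = 4042 C.
n(e⁻) = Q/F = 4042 / 96500 = 0.04189 mol.
Mn²⁺ + 2 e⁻ → Mn, so n(Mn) = n(e⁻)/2 = 0.02095 mol.
m = n·M = 0.02095 × 54.94 = 1.15 g.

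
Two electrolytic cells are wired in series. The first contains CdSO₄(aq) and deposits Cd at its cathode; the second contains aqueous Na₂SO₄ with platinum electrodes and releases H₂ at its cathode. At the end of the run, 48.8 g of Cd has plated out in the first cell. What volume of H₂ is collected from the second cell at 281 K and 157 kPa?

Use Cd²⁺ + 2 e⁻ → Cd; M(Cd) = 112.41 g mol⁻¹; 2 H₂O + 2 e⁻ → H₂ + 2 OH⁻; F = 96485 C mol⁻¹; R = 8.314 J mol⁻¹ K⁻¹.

6.46 L

n(Cd) = 48.8 / 112.41 = 0.4341 mol, so n(e⁻) = 2 × 0.4341 = 0.8683 mol.
The cells are in series, so the same 0.8683 mol of electrons passes through the second cell.
2 H₂O + 2 e⁻ → H₂ + 2 OH⁻ — 2 mol e⁻ per mol H₂, so n(H₂) = 0.8683/2 = 0.4341 mol.
V = nRT/P = (0.4341 × 8.314 × 281) / (157 × 10³) = 0.00646 m³ = 6.46 L.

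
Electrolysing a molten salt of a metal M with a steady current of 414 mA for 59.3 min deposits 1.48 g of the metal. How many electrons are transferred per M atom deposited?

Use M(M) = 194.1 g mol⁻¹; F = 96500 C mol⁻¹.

2

Q = I·t = 0.4140 A × 3558.0 s = 1473 C, so n(e⁻) = 1473/96500 = 0.01526 mol.
n(M) deposited = 1.48 / 194.1 = 0.007625 mol.
Electrons per atom = n(e⁻)/n(M) = 0.01526 / 0.007625 = 2.00 ≈ 2, so the ion is M²⁺.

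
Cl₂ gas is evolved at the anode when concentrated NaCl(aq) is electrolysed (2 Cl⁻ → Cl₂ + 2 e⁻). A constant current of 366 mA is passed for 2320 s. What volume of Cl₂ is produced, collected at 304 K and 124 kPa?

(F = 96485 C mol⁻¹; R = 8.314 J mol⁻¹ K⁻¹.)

0.0897 L

Q = I·t = 0.3660 A × 2320.0 s = 849.1 C.
n(e⁻) = Q/F = 849.1 / 96485 = 0.008801 mol.
2 electrons are transferred per Cl₂ molecule, so n(Cl₂) = 0.008801 / 2 = 0.004400 mol.
V = nRT/P = (0.004400 × 8.314 × 304) / (124 × 10³ Pa) = 8.97 × 10⁻⁵ m³ = 0.0897 L.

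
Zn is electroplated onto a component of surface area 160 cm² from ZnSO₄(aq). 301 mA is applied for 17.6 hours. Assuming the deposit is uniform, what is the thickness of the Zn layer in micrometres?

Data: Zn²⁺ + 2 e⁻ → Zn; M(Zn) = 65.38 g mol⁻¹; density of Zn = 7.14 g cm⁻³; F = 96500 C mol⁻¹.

Q = I·t = 0.3010 × 63360 = 19070 C; n(e⁻) = 0.1976 mol.
n(Zn) = n(e⁻)/2 = 0.09882 mol, so m = 0.09882 × 65.38 = 6.461 g.
Volume = m/ρ = 6.461 / 7.14 = 0.9048 cm³.
Thickness = V/A = 0.9048 / 160 = 0.00566 cm = 56.6 μm.

56.6 μm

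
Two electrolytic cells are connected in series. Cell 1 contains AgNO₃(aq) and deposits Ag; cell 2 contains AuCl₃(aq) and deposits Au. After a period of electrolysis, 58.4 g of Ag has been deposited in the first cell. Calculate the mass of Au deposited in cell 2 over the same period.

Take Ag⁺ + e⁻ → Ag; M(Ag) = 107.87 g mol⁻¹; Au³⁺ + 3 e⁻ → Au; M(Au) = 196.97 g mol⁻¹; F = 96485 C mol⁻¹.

n(Ag) = 58.4 / 107.87 = 0.5414 mol.
Since Ag⁺ + e⁻ → Ag, n(e⁻) passed = 1 × 0.5414 = 0.5414 mol.
Cells in series carry the same charge, so the same 0.5414 mol of electrons passes through cell 2.
Au³⁺ + 3 e⁻ → Au, so n(Au) = 0.5414 / 3 = 0.1805 mol.
m(Au) = 0.1805 × 196.97 = 35.5 g.

35.5 g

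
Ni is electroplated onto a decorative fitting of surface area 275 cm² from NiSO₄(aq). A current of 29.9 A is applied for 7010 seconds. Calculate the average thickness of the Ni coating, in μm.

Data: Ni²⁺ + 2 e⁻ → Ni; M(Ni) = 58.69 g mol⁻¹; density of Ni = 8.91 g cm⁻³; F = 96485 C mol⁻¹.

260 μm

Q = I·t = 29.90 × 7010.0 = 209600 C; n(e⁻) = 2.172 mol.
n(Ni) = n(e⁻)/2 = 1.086 mol, so m = 1.086 × 58.69 = 63.75 g.
Volume = m/ρ = 63.75 / 8.91 = 7.155 cm³.
Thickness = V/A = 7.155 / 275 = 0.0260 cm = 260 μm.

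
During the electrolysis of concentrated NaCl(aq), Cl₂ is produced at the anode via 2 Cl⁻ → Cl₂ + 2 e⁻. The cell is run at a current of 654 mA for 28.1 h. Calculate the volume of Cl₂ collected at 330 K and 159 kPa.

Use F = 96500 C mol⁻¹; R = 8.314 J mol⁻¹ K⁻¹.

5.92 L

Q = I·t = 0.6540 A × 101160 s = 66160 C.
n(e⁻) = Q/F = 66160 / 96500 = 0.6856 mol.
2 electrons are transferred per Cl₂ molecule, so n(Cl₂) = 0.6856 / 2 = 0.3428 mol.
V = nRT/P = (0.3428 × 8.314 × 330) / (159 × 10³ Pa) = 0.00592 m³ = 5.92 L.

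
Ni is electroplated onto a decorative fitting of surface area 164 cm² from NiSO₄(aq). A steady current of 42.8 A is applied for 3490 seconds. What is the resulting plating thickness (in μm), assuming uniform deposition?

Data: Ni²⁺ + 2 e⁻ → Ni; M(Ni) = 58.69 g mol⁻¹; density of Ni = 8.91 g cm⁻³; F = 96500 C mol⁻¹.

311 μm

Q = I·t = 42.80 × 3490.0 = 149400 C; n(e⁻) = 1.548 mol.
n(Ni) = n(e⁻)/2 = 0.7739 mol, so m = 0.7739 × 58.69 = 45.42 g.
Volume = m/ρ = 45.42 / 8.91 = 5.098 cm³.
Thickness = V/A = 5.098 / 164 = 0.0311 cm = 311 μm.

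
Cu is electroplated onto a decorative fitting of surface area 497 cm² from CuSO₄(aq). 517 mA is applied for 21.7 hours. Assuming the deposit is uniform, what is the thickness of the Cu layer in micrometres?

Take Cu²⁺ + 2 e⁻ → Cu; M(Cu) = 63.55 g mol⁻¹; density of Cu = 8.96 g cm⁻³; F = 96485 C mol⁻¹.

Q = I·t = 0.5170 × 78120 = 40390 C; n(e⁻) = 0.4186 mol.
n(Cu) = n(e⁻)/2 = 0.2093 mol, so m = 0.2093 × 63.55 = 13.30 g.
Volume = m/ρ = 13.30 / 8.96 = 1.484 cm³.
Thickness = V/A = 1.484 / 497 = 0.00299 cm = 29.9 μm.

29.9 μm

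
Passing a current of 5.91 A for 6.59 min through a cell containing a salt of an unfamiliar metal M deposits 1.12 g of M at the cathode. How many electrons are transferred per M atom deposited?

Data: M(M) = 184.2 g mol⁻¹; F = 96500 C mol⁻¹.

Q = I·t = 5.910 A × 395.40 s = 2337 C, so n(e⁻) = 2337/96500 = 0.02422 mol.
n(M) deposited = 1.12 / 184.2 = 0.006080 mol.
Electrons per atom = n(e⁻)/n(M) = 0.02422 / 0.006080 = 3.98 ≈ 4, so the ion is M⁴⁺.

4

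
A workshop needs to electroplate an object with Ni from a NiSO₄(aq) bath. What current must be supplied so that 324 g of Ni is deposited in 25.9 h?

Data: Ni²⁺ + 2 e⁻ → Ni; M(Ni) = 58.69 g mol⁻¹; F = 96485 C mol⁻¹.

n(Ni) = 324 / 58.69 = 5.521 mol.
n(e⁻) = 2 × 5.521 = 11.04 mol.
Q = n(e⁻)·F = 11.04 × 96485 = 1065000 C.
I = Q/t = 1065000 / 93240 s = 11.4 A.

11.4 A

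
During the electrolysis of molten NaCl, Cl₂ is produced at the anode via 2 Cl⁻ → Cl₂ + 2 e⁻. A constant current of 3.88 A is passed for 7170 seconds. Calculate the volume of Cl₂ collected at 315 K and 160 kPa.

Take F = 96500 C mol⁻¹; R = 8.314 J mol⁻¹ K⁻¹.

Q = I·t = 3.880 A × 7170.0 s = 27820 C.
n(e⁻) = Q/F = 27820 / 96500 = 0.2883 mol.
2 electrons are transferred per Cl₂ molecule, so n(Cl₂) = 0.2883 / 2 = 0.1441 mol.
V = nRT/P = (0.1441 × 8.314 × 315) / (160 × 10³ Pa) = 0.00236 m³ = 2.36 L.

2.36 L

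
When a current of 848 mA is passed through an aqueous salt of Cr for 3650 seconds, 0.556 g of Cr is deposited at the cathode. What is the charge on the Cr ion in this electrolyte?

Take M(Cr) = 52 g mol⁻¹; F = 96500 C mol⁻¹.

+3

Q = I·t = 0.8480 A × 3650.0 s = 3095 C, so n(e⁻) = 3095/96500 = 0.03207 mol.
n(Cr) deposited = 0.556 / 52 = 0.01069 mol.
Electrons per atom = n(e⁻)/n(Cr) = 0.03207 / 0.01069 = 3.00 ≈ 3, so the ion is Cr³⁺.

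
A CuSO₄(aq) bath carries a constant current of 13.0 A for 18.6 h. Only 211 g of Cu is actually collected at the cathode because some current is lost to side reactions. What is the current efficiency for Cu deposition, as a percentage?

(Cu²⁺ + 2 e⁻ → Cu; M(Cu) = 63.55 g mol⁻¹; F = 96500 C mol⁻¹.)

Q = I·t = 13.00 × 66960 = 870500 C; n(e⁻) = 870500/96500 = 9.021 mol.
Theoretical n(Cu) = n(e⁻)/2 = 4.510 mol, i.e. m_theo = 4.510 × 63.55 = 286.6 g.
Efficiency = m_actual / m_theo = 211 / 286.6 = 73.6 %.

73.6 %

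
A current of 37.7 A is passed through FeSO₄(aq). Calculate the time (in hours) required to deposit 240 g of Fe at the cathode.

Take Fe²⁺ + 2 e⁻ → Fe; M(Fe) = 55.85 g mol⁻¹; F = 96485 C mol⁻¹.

n(Fe) = m/M = 240 / 55.85 = 4.297 mol.
Each Fe atom requires 2 electrons, so n(e⁻) = 2 × 4.297 = 8.594 mol.
Q = n(e⁻)·F = 8.594 × 96485 = 829200 C.
t = Q/I = 829200 / 37.70 A = 22000 s = 6.11 h.

6.11 h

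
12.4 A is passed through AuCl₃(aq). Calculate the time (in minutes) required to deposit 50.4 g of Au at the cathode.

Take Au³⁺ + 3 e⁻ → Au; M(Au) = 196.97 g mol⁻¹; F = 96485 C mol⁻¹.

n(Au) = m/M = 50.4 / 196.97 = 0.2559 mol.
Each Au atom requires 3 electrons, so n(e⁻) = 3 × 0.2559 = 0.7676 mol.
Q = n(e⁻)·F = 0.7676 × 96485 = 74060 C.
t = Q/I = 74060 / 12.40 A = 5973 s = 99.5 min.

99.5 min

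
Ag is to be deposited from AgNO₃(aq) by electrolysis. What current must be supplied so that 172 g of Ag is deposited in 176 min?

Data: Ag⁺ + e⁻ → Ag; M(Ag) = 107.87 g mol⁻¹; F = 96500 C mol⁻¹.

n(Ag) = 172 / 107.87 = 1.595 mol.
n(e⁻) = 1 × 1.595 = 1.595 mol.
Q = n(e⁻)·F = 1.595 × 96500 = 153900 C.
I = Q/t = 153900 / 10560 s = 14.6 A.

14.6 A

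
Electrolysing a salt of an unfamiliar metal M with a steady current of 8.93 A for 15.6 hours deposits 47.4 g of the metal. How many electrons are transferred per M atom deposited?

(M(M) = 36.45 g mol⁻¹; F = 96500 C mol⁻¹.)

4

Q = I·t = 8.930 A × 56160 s = 501500 C, so n(e⁻) = 501500/96500 = 5.197 mol.
n(M) deposited = 47.4 / 36.45 = 1.300 mol.
Electrons per atom = n(e⁻)/n(M) = 5.197 / 1.300 = 4.00 ≈ 4, so the ion is M⁴⁺.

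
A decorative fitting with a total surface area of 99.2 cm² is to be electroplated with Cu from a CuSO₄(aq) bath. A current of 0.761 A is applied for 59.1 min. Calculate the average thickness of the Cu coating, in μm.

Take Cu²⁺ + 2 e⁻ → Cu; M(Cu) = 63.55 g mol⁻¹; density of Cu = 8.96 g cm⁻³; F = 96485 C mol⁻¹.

Q = I·t = 0.7610 × 3546.0 = 2699 C; n(e⁻) = 0.02797 mol.
n(Cu) = n(e⁻)/2 = 0.01398 mol, so m = 0.01398 × 63.55 = 0.8887 g.
Volume = m/ρ = 0.8887 / 8.96 = 0.09918 cm³.
Thickness = V/A = 0.09918 / 99.2 = 0.00100 cm = 10.0 μm.

10.0 μm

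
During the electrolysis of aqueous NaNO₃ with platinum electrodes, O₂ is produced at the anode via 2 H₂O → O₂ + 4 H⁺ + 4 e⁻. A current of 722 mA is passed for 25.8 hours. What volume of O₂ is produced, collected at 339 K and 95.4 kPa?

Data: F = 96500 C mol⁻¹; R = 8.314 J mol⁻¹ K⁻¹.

Q = I·t = 0.7220 A × 92880 s = 67060 C.
n(e⁻) = Q/F = 67060 / 96500 = 0.6949 mol.
4 electrons are transferred per O₂ molecule, so n(O₂) = 0.6949 / 4 = 0.1737 mol.
V = nRT/P = (0.1737 × 8.314 × 339) / (95.4 × 10³ Pa) = 0.00513 m³ = 5.13 L.

5.13 L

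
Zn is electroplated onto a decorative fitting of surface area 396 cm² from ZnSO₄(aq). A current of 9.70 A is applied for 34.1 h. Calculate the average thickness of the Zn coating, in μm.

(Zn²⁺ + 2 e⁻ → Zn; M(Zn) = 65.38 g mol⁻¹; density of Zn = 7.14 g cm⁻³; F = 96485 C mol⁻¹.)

1430 μm

Q = I·t = 9.700 × 122760 = 1191000 C; n(e⁻) = 12.34 mol.
n(Zn) = n(e⁻)/2 = 6.171 mol, so m = 6.171 × 65.38 = 403.4 g.
Volume = m/ρ = 403.4 / 7.14 = 56.50 cm³.
Thickness = V/A = 56.50 / 396 = 0.143 cm = 1430 μm.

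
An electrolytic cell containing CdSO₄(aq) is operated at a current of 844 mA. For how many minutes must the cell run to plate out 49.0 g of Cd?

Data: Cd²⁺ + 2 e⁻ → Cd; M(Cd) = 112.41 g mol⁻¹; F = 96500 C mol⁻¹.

n(Cd) = m/M = 49.0 / 112.41 = 0.4359 mol.
Each Cd atom requires 2 electrons, so n(e⁻) = 2 × 0.4359 = 0.8718 mol.
Q = n(e⁻)·F = 0.8718 × 96500 = 84130 C.
t = Q/I = 84130 / 0.8440 A = 99680 s = 1660 min.

1660 min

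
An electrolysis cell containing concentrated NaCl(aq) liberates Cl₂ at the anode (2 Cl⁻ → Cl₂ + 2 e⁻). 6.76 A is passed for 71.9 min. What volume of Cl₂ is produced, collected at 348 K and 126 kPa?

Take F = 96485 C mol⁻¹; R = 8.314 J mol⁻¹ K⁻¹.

3.47 L

Q = I·t = 6.760 A × 4314.0 s = 29160 C.
n(e⁻) = Q/F = 29160 / 96485 = 0.3023 mol.
2 electrons are transferred per Cl₂ molecule, so n(Cl₂) = 0.3023 / 2 = 0.1511 mol.
V = nRT/P = (0.1511 × 8.314 × 348) / (126 × 10³ Pa) = 0.00347 m³ = 3.47 L.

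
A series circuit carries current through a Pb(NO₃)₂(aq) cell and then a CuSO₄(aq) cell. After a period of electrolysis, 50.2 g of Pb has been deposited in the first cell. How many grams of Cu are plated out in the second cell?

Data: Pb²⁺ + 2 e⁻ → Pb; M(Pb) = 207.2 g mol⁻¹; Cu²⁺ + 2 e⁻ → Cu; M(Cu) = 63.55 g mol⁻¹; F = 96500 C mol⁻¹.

n(Pb) = 50.2 / 207.2 = 0.2423 mol.
Since Pb²⁺ + 2 e⁻ → Pb, n(e⁻) passed = 2 × 0.2423 = 0.4846 mol.
Cells in series carry the same charge, so the same 0.4846 mol of electrons passes through cell 2.
Cu²⁺ + 2 e⁻ → Cu, so n(Cu) = 0.4846 / 2 = 0.2423 mol.
m(Cu) = 0.2423 × 63.55 = 15.4 g.

15.4 g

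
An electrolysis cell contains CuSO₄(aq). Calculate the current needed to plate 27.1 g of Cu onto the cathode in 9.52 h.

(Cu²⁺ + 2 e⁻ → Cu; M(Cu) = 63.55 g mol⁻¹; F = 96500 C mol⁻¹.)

2.40 A

n(Cu) = 27.1 / 63.55 = 0.4264 mol.
n(e⁻) = 2 × 0.4264 = 0.8529 mol.
Q = n(e⁻)·F = 0.8529 × 96500 = 82300 C.
I = Q/t = 82300 / 34272 s = 2.40 A.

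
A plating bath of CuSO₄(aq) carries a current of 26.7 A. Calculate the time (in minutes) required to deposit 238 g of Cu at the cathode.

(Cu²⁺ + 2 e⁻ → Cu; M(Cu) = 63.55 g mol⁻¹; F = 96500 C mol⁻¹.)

451 min

n(Cu) = m/M = 238 / 63.55 = 3.745 mol.
Each Cu atom requires 2 electrons, so n(e⁻) = 2 × 3.745 = 7.490 mol.
Q = n(e⁻)·F = 7.490 × 96500 = 722800 C.
t = Q/I = 722800 / 26.70 A = 27070 s = 451 min.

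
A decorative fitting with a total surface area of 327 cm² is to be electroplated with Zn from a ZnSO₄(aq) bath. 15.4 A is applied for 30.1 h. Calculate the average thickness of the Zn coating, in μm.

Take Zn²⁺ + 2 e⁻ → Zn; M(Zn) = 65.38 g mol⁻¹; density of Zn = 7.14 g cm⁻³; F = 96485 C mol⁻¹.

2420 μm

Q = I·t = 15.40 × 108360 = 1669000 C; n(e⁻) = 17.30 mol.
n(Zn) = n(e⁻)/2 = 8.648 mol, so m = 8.648 × 65.38 = 565.4 g.
Volume = m/ρ = 565.4 / 7.14 = 79.19 cm³.
Thickness = V/A = 79.19 / 327 = 0.242 cm = 2420 μm.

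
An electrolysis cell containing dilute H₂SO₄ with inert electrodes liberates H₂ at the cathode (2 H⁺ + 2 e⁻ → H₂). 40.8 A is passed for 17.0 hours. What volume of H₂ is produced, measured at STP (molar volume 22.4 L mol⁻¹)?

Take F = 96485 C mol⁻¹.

Q = I·t = 40.80 A × 61200 s = 2497000 C.
n(e⁻) = Q/F = 2497000 / 96485 = 25.88 mol.
2 electrons are transferred per H₂ molecule, so n(H₂) = 25.88 / 2 = 12.94 mol.
V = n × V_m = 12.94 × 22.4 = 290 L.

290 L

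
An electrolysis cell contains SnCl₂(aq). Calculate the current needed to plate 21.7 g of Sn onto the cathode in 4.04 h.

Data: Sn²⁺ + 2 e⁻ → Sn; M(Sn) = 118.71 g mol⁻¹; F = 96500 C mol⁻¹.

2.43 A

n(Sn) = 21.7 / 118.71 = 0.1828 mol.
n(e⁻) = 2 × 0.1828 = 0.3656 mol.
Q = n(e⁻)·F = 0.3656 × 96500 = 35280 C.
I = Q/t = 35280 / 14544 s = 2.43 A.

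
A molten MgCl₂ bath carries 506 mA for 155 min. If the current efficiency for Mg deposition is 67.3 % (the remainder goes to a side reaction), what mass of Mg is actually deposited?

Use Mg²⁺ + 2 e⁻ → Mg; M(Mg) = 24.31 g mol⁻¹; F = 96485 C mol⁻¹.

0.399 g

Q = I·t = 0.5060 × 9300.0 = 4706 C.
n(e⁻) = 4706/96485 = 0.04877 mol; theoretically n(Mg) = 0.04877/2 = 0.02439 mol, m_theo = 0.5928 g.
At 67.3 % efficiency, m_actual = 0.673 × 0.5928 = 0.399 g.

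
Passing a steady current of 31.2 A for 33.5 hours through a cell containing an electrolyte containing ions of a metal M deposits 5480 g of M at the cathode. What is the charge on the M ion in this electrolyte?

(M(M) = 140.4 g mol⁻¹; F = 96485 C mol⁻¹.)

Q = I·t = 31.20 A × 120600 s = 3763000 C, so n(e⁻) = 3763000/96485 = 39.00 mol.
n(M) deposited = 5480 / 140.4 = 39.03 mol.
Electrons per atom = n(e⁻)/n(M) = 39.00 / 39.03 = 0.999 ≈ 1, so the ion is M⁺.

+1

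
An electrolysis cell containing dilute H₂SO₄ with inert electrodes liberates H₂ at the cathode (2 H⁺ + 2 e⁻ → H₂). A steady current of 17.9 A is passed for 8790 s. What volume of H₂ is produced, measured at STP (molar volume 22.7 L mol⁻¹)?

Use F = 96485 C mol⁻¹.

Q = I·t = 17.90 A × 8790.0 s = 157300 C.
n(e⁻) = Q/F = 157300 / 96485 = 1.631 mol.
2 electrons are transferred per H₂ molecule, so n(H₂) = 1.631 / 2 = 0.8154 mol.
V = n × V_m = 0.8154 × 22.7 = 18.5 L.

18.5 L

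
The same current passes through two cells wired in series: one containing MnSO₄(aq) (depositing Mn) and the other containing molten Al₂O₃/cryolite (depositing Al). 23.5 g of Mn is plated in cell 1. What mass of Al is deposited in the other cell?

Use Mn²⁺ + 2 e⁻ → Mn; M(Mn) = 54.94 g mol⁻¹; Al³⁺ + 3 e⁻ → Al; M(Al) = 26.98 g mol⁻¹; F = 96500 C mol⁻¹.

n(Mn) = 23.5 / 54.94 = 0.4277 mol.
Since Mn²⁺ + 2 e⁻ → Mn, n(e⁻) passed = 2 × 0.4277 = 0.8555 mol.
Cells in series carry the same charge, so the same 0.8555 mol of electrons passes through cell 2.
Al³⁺ + 3 e⁻ → Al, so n(Al) = 0.8555 / 3 = 0.2852 mol.
m(Al) = 0.2852 × 26.98 = 7.69 g.

7.69 g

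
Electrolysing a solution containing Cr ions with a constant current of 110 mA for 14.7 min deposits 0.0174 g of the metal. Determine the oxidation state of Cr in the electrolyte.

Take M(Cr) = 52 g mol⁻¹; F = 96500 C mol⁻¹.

Q = I·t = 0.1100 A × 882.00 s = 97.02 C, so n(e⁻) = 97.02/96500 = 0.001005 mol.
n(Cr) deposited = 0.0174 / 52 = 0.0003346 mol.
Electrons per atom = n(e⁻)/n(Cr) = 0.001005 / 0.0003346 = 3.00 ≈ 3, so the ion is Cr³⁺.

+3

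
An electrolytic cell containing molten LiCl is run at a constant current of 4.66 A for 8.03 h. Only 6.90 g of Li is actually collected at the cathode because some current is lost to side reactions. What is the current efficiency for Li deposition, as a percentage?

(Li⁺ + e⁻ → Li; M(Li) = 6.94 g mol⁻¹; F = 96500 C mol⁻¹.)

Q = I·t = 4.660 × 28908 = 134700 C; n(e⁻) = 134700/96500 = 1.396 mol.
Theoretical n(Li) = n(e⁻)/1 = 1.396 mol, i.e. m_theo = 1.396 × 6.94 = 9.688 g.
Efficiency = m_actual / m_theo = 6.90 / 9.688 = 71.2 %.

71.2 %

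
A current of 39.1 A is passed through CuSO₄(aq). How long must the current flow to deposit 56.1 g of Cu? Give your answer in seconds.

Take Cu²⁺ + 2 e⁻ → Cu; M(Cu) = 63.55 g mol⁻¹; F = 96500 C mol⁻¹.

n(Cu) = m/M = 56.1 / 63.55 = 0.8828 mol.
Each Cu atom requires 2 electrons, so n(e⁻) = 2 × 0.8828 = 1.766 mol.
Q = n(e⁻)·F = 1.766 × 96500 = 170400 C.
t = Q/I = 170400 / 39.10 A = 4357 s.

4360 s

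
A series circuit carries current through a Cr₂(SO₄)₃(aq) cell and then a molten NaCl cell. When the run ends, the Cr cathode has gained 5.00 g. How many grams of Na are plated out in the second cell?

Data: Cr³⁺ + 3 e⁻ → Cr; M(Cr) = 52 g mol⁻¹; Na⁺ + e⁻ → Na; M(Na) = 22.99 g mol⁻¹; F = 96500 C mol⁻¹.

n(Cr) = 5.00 / 52 = 0.09615 mol.
Since Cr³⁺ + 3 e⁻ → Cr, n(e⁻) passed = 3 × 0.09615 = 0.2885 mol.
Cells in series carry the same charge, so the same 0.2885 mol of electrons passes through cell 2.
Na⁺ + e⁻ → Na, so n(Na) = 0.2885 / 1 = 0.2885 mol.
m(Na) = 0.2885 × 22.99 = 6.63 g.

6.63 g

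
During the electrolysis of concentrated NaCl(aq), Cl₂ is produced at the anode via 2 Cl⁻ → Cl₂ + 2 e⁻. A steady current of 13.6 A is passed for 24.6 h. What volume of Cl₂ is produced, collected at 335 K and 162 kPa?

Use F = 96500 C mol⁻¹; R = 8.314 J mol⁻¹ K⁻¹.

Q = I·t = 13.60 A × 88560 s = 1204000 C.
n(e⁻) = Q/F = 1204000 / 96500 = 12.48 mol.
2 electrons are transferred per Cl₂ molecule, so n(Cl₂) = 12.48 / 2 = 6.240 mol.
V = nRT/P = (6.240 × 8.314 × 335) / (162 × 10³ Pa) = 0.107 m³ = 107 L.

107 L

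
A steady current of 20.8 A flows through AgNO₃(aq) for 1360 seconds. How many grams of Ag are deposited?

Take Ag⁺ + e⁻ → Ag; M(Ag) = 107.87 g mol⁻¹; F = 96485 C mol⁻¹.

Q = I·t = 20.80 A × 1360.0 s = 28290 C.
n(e⁻) = Q/F = 28290 / 96485 = 0.2932 mol.
Ag⁺ + e⁻ → Ag, so n(Ag) = n(e⁻)/1 = 0.2932 mol.
m = n·M = 0.2932 × 107.87 = 31.6 g.

31.6 g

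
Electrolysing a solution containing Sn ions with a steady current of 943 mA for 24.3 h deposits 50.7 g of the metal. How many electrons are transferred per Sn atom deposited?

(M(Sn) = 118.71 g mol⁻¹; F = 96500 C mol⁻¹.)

Q = I·t = 0.9430 A × 87480 s = 82490 C, so n(e⁻) = 82490/96500 = 0.8549 mol.
n(Sn) deposited = 50.7 / 118.71 = 0.4271 mol.
Electrons per atom = n(e⁻)/n(Sn) = 0.8549 / 0.4271 = 2.00 ≈ 2, so the ion is Sn²⁺.

2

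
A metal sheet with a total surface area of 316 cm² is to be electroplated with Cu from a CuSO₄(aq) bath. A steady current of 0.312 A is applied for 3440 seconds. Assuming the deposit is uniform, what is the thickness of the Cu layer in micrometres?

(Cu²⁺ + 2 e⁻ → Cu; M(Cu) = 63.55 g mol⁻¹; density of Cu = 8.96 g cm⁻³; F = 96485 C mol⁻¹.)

1.25 μm

Q = I·t = 0.3120 × 3440.0 = 1073 C; n(e⁻) = 0.01112 mol.
n(Cu) = n(e⁻)/2 = 0.005562 mol, so m = 0.005562 × 63.55 = 0.3535 g.
Volume = m/ρ = 0.3535 / 8.96 = 0.03945 cm³.
Thickness = V/A = 0.03945 / 316 = 1.25 × 10⁻⁴ cm = 1.25 μm.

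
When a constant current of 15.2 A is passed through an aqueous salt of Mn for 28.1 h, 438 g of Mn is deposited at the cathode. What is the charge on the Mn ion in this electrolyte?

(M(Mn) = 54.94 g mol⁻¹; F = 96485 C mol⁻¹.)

+2

Q = I·t = 15.20 A × 101160 s = 1538000 C, so n(e⁻) = 1538000/96485 = 15.94 mol.
n(Mn) deposited = 438 / 54.94 = 7.972 mol.
Electrons per atom = n(e⁻)/n(Mn) = 15.94 / 7.972 = 2.00 ≈ 2, so the ion is Mn²⁺.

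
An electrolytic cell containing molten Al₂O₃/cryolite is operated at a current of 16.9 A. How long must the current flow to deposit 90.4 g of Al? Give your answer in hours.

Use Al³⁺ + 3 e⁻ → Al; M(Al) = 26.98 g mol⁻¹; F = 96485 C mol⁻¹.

15.9 h

n(Al) = m/M = 90.4 / 26.98 = 3.351 mol.
Each Al atom requires 3 electrons, so n(e⁻) = 3 × 3.351 = 10.05 mol.
Q = n(e⁻)·F = 10.05 × 96485 = 969900 C.
t = Q/I = 969900 / 16.90 A = 57390 s = 15.9 h.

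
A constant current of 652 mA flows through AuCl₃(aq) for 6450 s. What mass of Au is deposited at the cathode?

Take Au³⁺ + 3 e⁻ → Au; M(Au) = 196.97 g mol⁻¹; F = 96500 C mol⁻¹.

2.86 g

Q = I·t = 0.6520 A × 6450.0 s = 4205 C.
n(e⁻) = Q/F = 4205 / 96500 = 0.04358 mol.
Au³⁺ + 3 e⁻ → Au, so n(Au) = n(e⁻)/3 = 0.01453 mol.
m = n·M = 0.01453 × 196.97 = 2.86 g.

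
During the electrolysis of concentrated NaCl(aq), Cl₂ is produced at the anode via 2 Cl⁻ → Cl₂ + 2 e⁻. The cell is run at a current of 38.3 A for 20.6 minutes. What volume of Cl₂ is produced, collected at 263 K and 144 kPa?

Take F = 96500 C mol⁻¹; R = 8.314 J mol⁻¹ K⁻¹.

3.72 L

Q = I·t = 38.30 A × 1236.0 s = 47340 C.
n(e⁻) = Q/F = 47340 / 96500 = 0.4906 mol.
2 electrons are transferred per Cl₂ molecule, so n(Cl₂) = 0.4906 / 2 = 0.2453 mol.
V = nRT/P = (0.2453 × 8.314 × 263) / (144 × 10³ Pa) = 0.00372 m³ = 3.72 L.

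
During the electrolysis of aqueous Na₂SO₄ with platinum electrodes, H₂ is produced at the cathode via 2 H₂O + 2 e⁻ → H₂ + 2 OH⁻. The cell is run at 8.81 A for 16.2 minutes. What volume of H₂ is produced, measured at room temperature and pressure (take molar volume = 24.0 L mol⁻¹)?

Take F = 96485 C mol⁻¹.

Q = I·t = 8.810 A × 972.00 s = 8563 C.
n(e⁻) = Q/F = 8563 / 96485 = 0.08875 mol.
2 electrons are transferred per H₂ molecule, so n(H₂) = 0.08875 / 2 = 0.04438 mol.
V = n × V_m = 0.04438 × 24.0 = 1.07 L.

1.07 L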